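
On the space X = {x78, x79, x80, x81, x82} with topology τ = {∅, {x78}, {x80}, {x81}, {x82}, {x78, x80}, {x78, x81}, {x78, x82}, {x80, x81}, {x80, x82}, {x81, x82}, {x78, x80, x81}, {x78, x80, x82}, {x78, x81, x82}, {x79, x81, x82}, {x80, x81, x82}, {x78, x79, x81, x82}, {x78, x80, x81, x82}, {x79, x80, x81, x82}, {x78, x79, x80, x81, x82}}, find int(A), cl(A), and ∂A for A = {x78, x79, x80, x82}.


int(A) = {x78, x80, x82}, cl(A) = {x78, x79, x80, x82}, ∂A = {x79}.

Closed sets in (X, τ) are complements of opens:
  closed(X, τ) = {∅, {x78}, {x79}, {x80}, {x78, x79}, {x78, x80}, {x79, x80}, {x79, x81}, {x79, x82}, {x78, x79, x80}, {x78, x79, x81}, {x78, x79, x82}, {x79, x80, x81}, {x79, x80, x82}, {x79, x81, x82}, {x78, x79, x80, x81}, {x78, x79, x80, x82}, {x78, x79, x81, x82}, {x79, x80, x81, x82}, {x78, x79, x80, x81, x82}}.
int(A) = ⋃ {U ∈ τ : U ⊆ A}. Opens contained in A: ∅, {x78}, {x80}, {x82}, {x78, x80}, {x78, x82}, {x80, x82}, {x78, x80, x82}.
Taking the union of these: int(A) = {x78, x80, x82}.
cl(A) = ⋂ {C closed : A ⊆ C}. Closed sets containing A: {x78, x79, x80, x82}, {x78, x79, x80, x81, x82}.
Intersecting these: cl(A) = {x78, x79, x80, x82}.
∂A = cl(A) ∖ int(A) = {x78, x79, x80, x82} ∖ {x78, x80, x82} = {x79}.


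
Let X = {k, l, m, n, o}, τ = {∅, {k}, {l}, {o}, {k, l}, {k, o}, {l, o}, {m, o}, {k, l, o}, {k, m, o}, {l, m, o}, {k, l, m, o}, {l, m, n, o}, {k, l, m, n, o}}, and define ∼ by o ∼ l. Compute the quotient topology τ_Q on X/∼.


X/∼ = {[k], [l=o], [m], [n]}; |τ_Q| = 8.

Equivalence classes: [k], [l=o], [m], [n].
Quotient map π: X → X/∼ sends k ↦ [k], l ↦ [l=o], m ↦ [m], n ↦ [n], o ↦ [l=o].
For each subset V ⊆ X/∼, compute π^{-1}(V) ⊆ X and check whether π^{-1}(V) ∈ τ. V is open in τ_Q iff π^{-1}(V) ∈ τ.
  V = {}: π^{-1}(V) = ∅ ∈ τ ✓.
  V = {[k]}: π^{-1}(V) = {k} ∈ τ ✓.
  V = {[l=o]}: π^{-1}(V) = {l, o} ∈ τ ✓.
  V = {[k], [l=o]}: π^{-1}(V) = {k, l, o} ∈ τ ✓.
  V = {[m]}: π^{-1}(V) = {m} ∉ τ ✗.
  V = {[k], [m]}: π^{-1}(V) = {k, m} ∉ τ ✗.
  V = {[l=o], [m]}: π^{-1}(V) = {l, m, o} ∈ τ ✓.
  V = {[k], [l=o], [m]}: π^{-1}(V) = {k, l, m, o} ∈ τ ✓.
  V = {[n]}: π^{-1}(V) = {n} ∉ τ ✗.
  V = {[k], [n]}: π^{-1}(V) = {k, n} ∉ τ ✗.
  V = {[l=o], [n]}: π^{-1}(V) = {l, n, o} ∉ τ ✗.
  V = {[k], [l=o], [n]}: π^{-1}(V) = {k, l, n, o} ∉ τ ✗.
  V = {[m], [n]}: π^{-1}(V) = {m, n} ∉ τ ✗.
  V = {[k], [m], [n]}: π^{-1}(V) = {k, m, n} ∉ τ ✗.
  V = {[l=o], [m], [n]}: π^{-1}(V) = {l, m, n, o} ∈ τ ✓.
  V = {[k], [l=o], [m], [n]}: π^{-1}(V) = {k, l, m, n, o} ∈ τ ✓.
Open sets in the quotient: τ_Q = {{}, {[k]}, {[l=o]}, {[k], [l=o]}, {[l=o], [m]}, {[k], [l=o], [m]}, {[l=o], [m], [n]}, {[k], [l=o], [m], [n]}} (8 elements).


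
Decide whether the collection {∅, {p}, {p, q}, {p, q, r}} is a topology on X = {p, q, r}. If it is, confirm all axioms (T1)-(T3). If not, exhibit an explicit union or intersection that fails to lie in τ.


τ IS a topology on X.

Axiom (T1): ∅ ∈ τ? Yes; X ∈ τ? Yes.
Axiom (T2/T3): check pairwise unions and intersections of members of τ.
All pairwise intersections and unions checked — each lies in τ. Therefore τ satisfies (T1), (T2), (T3): it IS a topology on X.


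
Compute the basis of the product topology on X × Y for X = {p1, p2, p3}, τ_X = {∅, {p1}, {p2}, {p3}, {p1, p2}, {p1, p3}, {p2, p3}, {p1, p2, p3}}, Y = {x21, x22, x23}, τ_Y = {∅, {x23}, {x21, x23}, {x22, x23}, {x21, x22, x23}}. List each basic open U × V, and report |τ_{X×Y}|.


Basis B = {∅ × ∅, {p1} × {x23}, {p2} × {x23}, {p3} × {x23}, {p1} × {x21, x23}, {p1} × {x22, x23}, {p1, p2} × {x23}, {p1, p3} × {x23}, {p2} × {x21, x23}, {p2} × {x22, x23}, {p2, p3} × {x23}, {p3} × {x21, x23}, {p3} × {x22, x23}, {p1} × {x21, x22, x23}, {p1, p2, p3} × {x23}, {p2} × {x21, x22, x23}, {p3} × {x21, x22, x23}, {p1, p2} × {x21, x23}, {p1, p3} × {x21, x23}, {p1, p2} × {x22, x23}, {p1, p3} × {x22, x23}, {p2, p3} × {x21, x23}, {p2, p3} × {x22, x23}, {p1, p2} × {x21, x22, x23}, {p1, p3} × {x21, x22, x23}, {p1, p2, p3} × {x21, x23}, {p1, p2, p3} × {x22, x23}, {p2, p3} × {x21, x22, x23}, {p1, p2, p3} × {x21, x22, x23}}; |τ_{X×Y}| = 125.

Enumerate products U × V with U ∈ τ_X, V ∈ τ_Y (deduplicated):
  ∅ × ∅ = {} (∅)
  {p1} × {x23} = {(p1,x23)}
  {p2} × {x23} = {(p2,x23)}
  {p3} × {x23} = {(p3,x23)}
  {p1} × {x21, x23} = {(p1,x21), (p1,x23)}
  {p1} × {x22, x23} = {(p1,x22), (p1,x23)}
  {p1, p2} × {x23} = {(p1,x23), (p2,x23)}
  {p1, p3} × {x23} = {(p1,x23), (p3,x23)}
  {p2} × {x21, x23} = {(p2,x21), (p2,x23)}
  {p2} × {x22, x23} = {(p2,x22), (p2,x23)}
  {p2, p3} × {x23} = {(p2,x23), (p3,x23)}
  {p3} × {x21, x23} = {(p3,x21), (p3,x23)}
  {p3} × {x22, x23} = {(p3,x22), (p3,x23)}
  {p1} × {x21, x22, x23} = {(p1,x21), (p1,x22), (p1,x23)}
  {p1, p2, p3} × {x23} = {(p1,x23), (p2,x23), (p3,x23)}
  {p2} × {x21, x22, x23} = {(p2,x21), (p2,x22), (p2,x23)}
  {p3} × {x21, x22, x23} = {(p3,x21), (p3,x22), (p3,x23)}
  {p1, p2} × {x21, x23} = {(p1,x21), (p1,x23), (p2,x21), (p2,x23)}
  {p1, p3} × {x21, x23} = {(p1,x21), (p1,x23), (p3,x21), (p3,x23)}
  {p1, p2} × {x22, x23} = {(p1,x22), (p1,x23), (p2,x22), (p2,x23)}
  {p1, p3} × {x22, x23} = {(p1,x22), (p1,x23), (p3,x22), (p3,x23)}
  {p2, p3} × {x21, x23} = {(p2,x21), (p2,x23), (p3,x21), (p3,x23)}
  {p2, p3} × {x22, x23} = {(p2,x22), (p2,x23), (p3,x22), (p3,x23)}
  {p1, p2} × {x21, x22, x23} = {(p1,x21), (p1,x22), (p1,x23), (p2,x21), (p2,x22), (p2,x23)}
  {p1, p3} × {x21, x22, x23} = {(p1,x21), (p1,x22), (p1,x23), (p3,x21), (p3,x22), (p3,x23)}
  {p1, p2, p3} × {x21, x23} = {(p1,x21), (p1,x23), (p2,x21), (p2,x23), (p3,x21), (p3,x23)}
  {p1, p2, p3} × {x22, x23} = {(p1,x22), (p1,x23), (p2,x22), (p2,x23), (p3,x22), (p3,x23)}
  {p2, p3} × {x21, x22, x23} = {(p2,x21), (p2,x22), (p2,x23), (p3,x21), (p3,x22), (p3,x23)}
  {p1, p2, p3} × {x21, x22, x23} = {(p1,x21), (p1,x22), (p1,x23), (p2,x21), (p2,x22), (p2,x23), (p3,x21), (p3,x22), (p3,x23)}
These 29 distinct sets form the basis B.
Close under arbitrary unions to get τ_{X×Y}; counting gives |τ_{X×Y}| = 125.


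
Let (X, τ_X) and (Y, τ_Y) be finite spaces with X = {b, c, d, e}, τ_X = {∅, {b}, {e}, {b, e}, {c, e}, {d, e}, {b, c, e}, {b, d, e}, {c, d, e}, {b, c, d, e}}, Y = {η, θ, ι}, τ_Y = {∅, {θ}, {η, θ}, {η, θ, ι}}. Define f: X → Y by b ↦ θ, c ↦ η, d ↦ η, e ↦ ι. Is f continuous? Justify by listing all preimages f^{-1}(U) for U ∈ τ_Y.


f is NOT continuous.

Compute f^{-1}(U) for each U ∈ τ_Y:
  U = ∅: f^{-1}(U) = ∅ ∈ τ_X ✓.
  U = {θ}: f^{-1}(U) = {b} ∈ τ_X ✓.
  U = {η, θ}: f^{-1}(U) = {b, c, d} ∉ τ_X ✗.
  U = {η, θ, ι}: f^{-1}(U) = {b, c, d, e} ∈ τ_X ✓.
Found U = {η, θ} with f^{-1}(U) = {b, c, d} not in τ_X. Therefore f is NOT continuous.


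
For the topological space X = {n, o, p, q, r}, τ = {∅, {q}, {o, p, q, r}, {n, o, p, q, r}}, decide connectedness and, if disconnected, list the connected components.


(X, τ) is connected.

Find clopen sets (U ∈ τ with X ∖ U ∈ τ):
  U = ∅, X ∖ U = {n, o, p, q, r} — both open, so U is clopen.
  U = {n, o, p, q, r}, X ∖ U = ∅ — both open, so U is clopen.
Only trivial clopens (∅ and X) exist, so (X, τ) is connected.
Compute connected components by grouping points that agree on all clopens:
  component: {n, o, p, q, r}


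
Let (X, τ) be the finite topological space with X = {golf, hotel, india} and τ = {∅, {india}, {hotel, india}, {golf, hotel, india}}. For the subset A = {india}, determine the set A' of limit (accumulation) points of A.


A' = {golf, hotel}

For each x ∈ X, list the open sets U ∈ τ with x ∈ U, then check whether U ∩ (A ∖ {x}) ≠ ∅ for every such U.
  x = golf: opens ∋ x are {golf, hotel, india}; each meets A ∖ {golf}, so x IS a limit point.
  x = hotel: opens ∋ x are {hotel, india}, {golf, hotel, india}; each meets A ∖ {hotel}, so x IS a limit point.
  x = india: open {india} ∋ x has {india} ∩ (A ∖ {india}) = ∅, so x is NOT a limit point.
Collecting: A' = {golf, hotel}.


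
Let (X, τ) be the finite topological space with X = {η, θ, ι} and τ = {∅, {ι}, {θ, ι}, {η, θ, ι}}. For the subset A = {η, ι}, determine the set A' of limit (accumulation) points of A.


A' = {η, θ}

For each x ∈ X, list the open sets U ∈ τ with x ∈ U, then check whether U ∩ (A ∖ {x}) ≠ ∅ for every such U.
  x = η: opens ∋ x are {η, θ, ι}; each meets A ∖ {η}, so x IS a limit point.
  x = θ: opens ∋ x are {θ, ι}, {η, θ, ι}; each meets A ∖ {θ}, so x IS a limit point.
  x = ι: open {ι} ∋ x has {ι} ∩ (A ∖ {ι}) = ∅, so x is NOT a limit point.
Collecting: A' = {η, θ}.


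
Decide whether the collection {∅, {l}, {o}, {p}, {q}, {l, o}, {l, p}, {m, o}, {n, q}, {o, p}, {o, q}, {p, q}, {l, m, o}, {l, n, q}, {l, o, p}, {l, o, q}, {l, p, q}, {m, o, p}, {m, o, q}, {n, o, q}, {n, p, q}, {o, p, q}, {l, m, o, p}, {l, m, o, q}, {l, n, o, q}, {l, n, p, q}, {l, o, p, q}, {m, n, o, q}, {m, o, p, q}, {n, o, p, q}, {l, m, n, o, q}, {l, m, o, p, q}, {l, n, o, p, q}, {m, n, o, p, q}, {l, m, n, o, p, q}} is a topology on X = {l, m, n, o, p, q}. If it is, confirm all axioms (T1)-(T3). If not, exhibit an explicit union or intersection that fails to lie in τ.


τ is NOT a topology on X.

Axiom (T1): ∅ ∈ τ? Yes; X ∈ τ? Yes.
Axiom (T2/T3): check pairwise unions and intersections of members of τ.
Counterexample for (T2): {l} ∪ {q} = {l, q} ∉ τ. Therefore τ is NOT a topology.


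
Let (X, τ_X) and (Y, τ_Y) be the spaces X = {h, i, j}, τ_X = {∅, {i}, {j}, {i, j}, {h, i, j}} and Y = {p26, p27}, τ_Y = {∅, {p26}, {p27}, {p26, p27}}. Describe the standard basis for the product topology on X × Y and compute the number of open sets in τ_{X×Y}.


Basis B = {∅ × ∅, {i} × {p26}, {i} × {p27}, {j} × {p26}, {j} × {p27}, {i} × {p26, p27}, {i, j} × {p26}, {i, j} × {p27}, {j} × {p26, p27}, {h, i, j} × {p26}, {h, i, j} × {p27}, {i, j} × {p26, p27}, {h, i, j} × {p26, p27}}; |τ_{X×Y}| = 25.

Enumerate products U × V with U ∈ τ_X, V ∈ τ_Y (deduplicated):
  ∅ × ∅ = {} (∅)
  {i} × {p26} = {(i,p26)}
  {i} × {p27} = {(i,p27)}
  {j} × {p26} = {(j,p26)}
  {j} × {p27} = {(j,p27)}
  {i} × {p26, p27} = {(i,p26), (i,p27)}
  {i, j} × {p26} = {(i,p26), (j,p26)}
  {i, j} × {p27} = {(i,p27), (j,p27)}
  {j} × {p26, p27} = {(j,p26), (j,p27)}
  {h, i, j} × {p26} = {(h,p26), (i,p26), (j,p26)}
  {h, i, j} × {p27} = {(h,p27), (i,p27), (j,p27)}
  {i, j} × {p26, p27} = {(i,p26), (i,p27), (j,p26), (j,p27)}
  {h, i, j} × {p26, p27} = {(h,p26), (h,p27), (i,p26), (i,p27), (j,p26), (j,p27)}
These 13 distinct sets form the basis B.
Close under arbitrary unions to get τ_{X×Y}; counting gives |τ_{X×Y}| = 25.


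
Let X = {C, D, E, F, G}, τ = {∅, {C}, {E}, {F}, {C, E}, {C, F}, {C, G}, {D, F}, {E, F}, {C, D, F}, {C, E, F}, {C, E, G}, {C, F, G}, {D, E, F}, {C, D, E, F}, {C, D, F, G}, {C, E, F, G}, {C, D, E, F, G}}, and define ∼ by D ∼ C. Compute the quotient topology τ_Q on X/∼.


X/∼ = {[C=D], [E], [F], [G]}; |τ_Q| = 8.

Equivalence classes: [C=D], [E], [F], [G].
Quotient map π: X → X/∼ sends C ↦ [C=D], D ↦ [C=D], E ↦ [E], F ↦ [F], G ↦ [G].
For each subset V ⊆ X/∼, compute π^{-1}(V) ⊆ X and check whether π^{-1}(V) ∈ τ. V is open in τ_Q iff π^{-1}(V) ∈ τ.
  V = {}: π^{-1}(V) = ∅ ∈ τ ✓.
  V = {[C=D]}: π^{-1}(V) = {C, D} ∉ τ ✗.
  V = {[E]}: π^{-1}(V) = {E} ∈ τ ✓.
  V = {[C=D], [E]}: π^{-1}(V) = {C, D, E} ∉ τ ✗.
  V = {[F]}: π^{-1}(V) = {F} ∈ τ ✓.
  V = {[C=D], [F]}: π^{-1}(V) = {C, D, F} ∈ τ ✓.
  V = {[E], [F]}: π^{-1}(V) = {E, F} ∈ τ ✓.
  V = {[C=D], [E], [F]}: π^{-1}(V) = {C, D, E, F} ∈ τ ✓.
  V = {[G]}: π^{-1}(V) = {G} ∉ τ ✗.
  V = {[C=D], [G]}: π^{-1}(V) = {C, D, G} ∉ τ ✗.
  V = {[E], [G]}: π^{-1}(V) = {E, G} ∉ τ ✗.
  V = {[C=D], [E], [G]}: π^{-1}(V) = {C, D, E, G} ∉ τ ✗.
  V = {[F], [G]}: π^{-1}(V) = {F, G} ∉ τ ✗.
  V = {[C=D], [F], [G]}: π^{-1}(V) = {C, D, F, G} ∈ τ ✓.
  V = {[E], [F], [G]}: π^{-1}(V) = {E, F, G} ∉ τ ✗.
  V = {[C=D], [E], [F], [G]}: π^{-1}(V) = {C, D, E, F, G} ∈ τ ✓.
Open sets in the quotient: τ_Q = {{}, {[E]}, {[F]}, {[C=D], [F]}, {[E], [F]}, {[C=D], [E], [F]}, {[C=D], [F], [G]}, {[C=D], [E], [F], [G]}} (8 elements).


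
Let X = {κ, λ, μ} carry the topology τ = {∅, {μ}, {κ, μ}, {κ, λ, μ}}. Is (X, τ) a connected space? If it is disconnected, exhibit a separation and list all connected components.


(X, τ) is connected.

Find clopen sets (U ∈ τ with X ∖ U ∈ τ):
  U = ∅, X ∖ U = {κ, λ, μ} — both open, so U is clopen.
  U = {κ, λ, μ}, X ∖ U = ∅ — both open, so U is clopen.
Only trivial clopens (∅ and X) exist, so (X, τ) is connected.
Compute connected components by grouping points that agree on all clopens:
  component: {κ, λ, μ}


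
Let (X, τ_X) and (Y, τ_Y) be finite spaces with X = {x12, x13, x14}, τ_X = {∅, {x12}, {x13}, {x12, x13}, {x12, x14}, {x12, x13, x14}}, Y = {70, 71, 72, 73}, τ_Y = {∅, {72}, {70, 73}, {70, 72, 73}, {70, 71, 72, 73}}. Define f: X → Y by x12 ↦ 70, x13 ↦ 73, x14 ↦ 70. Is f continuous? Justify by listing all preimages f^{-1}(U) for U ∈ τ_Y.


f IS continuous.

Compute f^{-1}(U) for each U ∈ τ_Y:
  U = ∅: f^{-1}(U) = ∅ ∈ τ_X ✓.
  U = {72}: f^{-1}(U) = ∅ ∈ τ_X ✓.
  U = {70, 73}: f^{-1}(U) = {x12, x13, x14} ∈ τ_X ✓.
  U = {70, 72, 73}: f^{-1}(U) = {x12, x13, x14} ∈ τ_X ✓.
  U = {70, 71, 72, 73}: f^{-1}(U) = {x12, x13, x14} ∈ τ_X ✓.
Every preimage lies in τ_X, so f IS continuous.


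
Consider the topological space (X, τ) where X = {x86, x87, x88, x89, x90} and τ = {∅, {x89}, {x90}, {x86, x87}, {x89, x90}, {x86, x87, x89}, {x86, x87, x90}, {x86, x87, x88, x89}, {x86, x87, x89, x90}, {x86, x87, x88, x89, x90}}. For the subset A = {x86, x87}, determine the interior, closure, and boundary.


int(A) = {x86, x87}, cl(A) = {x86, x87, x88}, ∂A = {x88}.

Closed sets in (X, τ) are complements of opens:
  closed(X, τ) = {∅, {x88}, {x90}, {x88, x89}, {x88, x90}, {x86, x87, x88}, {x88, x89, x90}, {x86, x87, x88, x89}, {x86, x87, x88, x90}, {x86, x87, x88, x89, x90}}.
int(A) = ⋃ {U ∈ τ : U ⊆ A}. Opens contained in A: ∅, {x86, x87}.
Taking the union of these: int(A) = {x86, x87}.
cl(A) = ⋂ {C closed : A ⊆ C}. Closed sets containing A: {x86, x87, x88}, {x86, x87, x88, x89}, {x86, x87, x88, x90}, {x86, x87, x88, x89, x90}.
Intersecting these: cl(A) = {x86, x87, x88}.
∂A = cl(A) ∖ int(A) = {x86, x87, x88} ∖ {x86, x87} = {x88}.


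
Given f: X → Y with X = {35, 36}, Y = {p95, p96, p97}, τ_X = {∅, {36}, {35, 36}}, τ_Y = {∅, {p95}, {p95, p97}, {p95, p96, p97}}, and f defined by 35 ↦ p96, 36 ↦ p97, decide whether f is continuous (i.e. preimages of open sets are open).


f IS continuous.

Compute f^{-1}(U) for each U ∈ τ_Y:
  U = ∅: f^{-1}(U) = ∅ ∈ τ_X ✓.
  U = {p95}: f^{-1}(U) = ∅ ∈ τ_X ✓.
  U = {p95, p97}: f^{-1}(U) = {36} ∈ τ_X ✓.
  U = {p95, p96, p97}: f^{-1}(U) = {35, 36} ∈ τ_X ✓.
Every preimage lies in τ_X, so f IS continuous.


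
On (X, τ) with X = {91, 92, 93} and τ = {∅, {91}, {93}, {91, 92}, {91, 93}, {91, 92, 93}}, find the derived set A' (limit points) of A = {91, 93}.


A' = {92}

For each x ∈ X, list the open sets U ∈ τ with x ∈ U, then check whether U ∩ (A ∖ {x}) ≠ ∅ for every such U.
  x = 91: open {91} ∋ x has {91} ∩ (A ∖ {91}) = ∅, so x is NOT a limit point.
  x = 92: opens ∋ x are {91, 92}, {91, 92, 93}; each meets A ∖ {92}, so x IS a limit point.
  x = 93: open {93} ∋ x has {93} ∩ (A ∖ {93}) = ∅, so x is NOT a limit point.
Collecting: A' = {92}.


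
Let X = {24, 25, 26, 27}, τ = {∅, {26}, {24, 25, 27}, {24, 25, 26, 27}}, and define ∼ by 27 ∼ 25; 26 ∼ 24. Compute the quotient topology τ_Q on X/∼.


X/∼ = {[24=26], [25=27]}; |τ_Q| = 2.

Equivalence classes: [24=26], [25=27].
Quotient map π: X → X/∼ sends 24 ↦ [24=26], 25 ↦ [25=27], 26 ↦ [24=26], 27 ↦ [25=27].
For each subset V ⊆ X/∼, compute π^{-1}(V) ⊆ X and check whether π^{-1}(V) ∈ τ. V is open in τ_Q iff π^{-1}(V) ∈ τ.
  V = {}: π^{-1}(V) = ∅ ∈ τ ✓.
  V = {[24=26]}: π^{-1}(V) = {24, 26} ∉ τ ✗.
  V = {[25=27]}: π^{-1}(V) = {25, 27} ∉ τ ✗.
  V = {[24=26], [25=27]}: π^{-1}(V) = {24, 25, 26, 27} ∈ τ ✓.
Open sets in the quotient: τ_Q = {{}, {[24=26], [25=27]}} (2 elements).


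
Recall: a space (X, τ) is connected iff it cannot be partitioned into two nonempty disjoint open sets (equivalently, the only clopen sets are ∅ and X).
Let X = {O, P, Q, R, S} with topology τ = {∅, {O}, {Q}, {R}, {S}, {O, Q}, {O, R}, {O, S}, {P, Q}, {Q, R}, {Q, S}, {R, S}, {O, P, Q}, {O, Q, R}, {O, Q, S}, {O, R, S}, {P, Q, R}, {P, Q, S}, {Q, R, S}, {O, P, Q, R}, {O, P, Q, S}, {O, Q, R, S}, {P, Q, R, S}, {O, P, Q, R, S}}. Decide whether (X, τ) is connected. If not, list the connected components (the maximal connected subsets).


(X, τ) is disconnected; components = [{O}, {R}, {S}, {P, Q}].

Find clopen sets (U ∈ τ with X ∖ U ∈ τ):
  U = ∅, X ∖ U = {O, P, Q, R, S} — both open, so U is clopen.
  U = {O}, X ∖ U = {P, Q, R, S} — both open, so U is clopen.
  U = {R}, X ∖ U = {O, P, Q, S} — both open, so U is clopen.
  U = {S}, X ∖ U = {O, P, Q, R} — both open, so U is clopen.
  U = {O, R}, X ∖ U = {P, Q, S} — both open, so U is clopen.
  U = {O, S}, X ∖ U = {P, Q, R} — both open, so U is clopen.
  U = {P, Q}, X ∖ U = {O, R, S} — both open, so U is clopen.
  U = {R, S}, X ∖ U = {O, P, Q} — both open, so U is clopen.
  U = {O, P, Q}, X ∖ U = {R, S} — both open, so U is clopen.
  U = {O, R, S}, X ∖ U = {P, Q} — both open, so U is clopen.
  U = {P, Q, R}, X ∖ U = {O, S} — both open, so U is clopen.
  U = {P, Q, S}, X ∖ U = {O, R} — both open, so U is clopen.
  U = {O, P, Q, R}, X ∖ U = {S} — both open, so U is clopen.
  U = {O, P, Q, S}, X ∖ U = {R} — both open, so U is clopen.
  U = {P, Q, R, S}, X ∖ U = {O} — both open, so U is clopen.
  U = {O, P, Q, R, S}, X ∖ U = ∅ — both open, so U is clopen.
Nontrivial clopen(s) exist: e.g. {P, Q, R}. So (X, τ) is disconnected.
Compute connected components by grouping points that agree on all clopens:
  component: {O}
  component: {R}
  component: {S}
  component: {P, Q}


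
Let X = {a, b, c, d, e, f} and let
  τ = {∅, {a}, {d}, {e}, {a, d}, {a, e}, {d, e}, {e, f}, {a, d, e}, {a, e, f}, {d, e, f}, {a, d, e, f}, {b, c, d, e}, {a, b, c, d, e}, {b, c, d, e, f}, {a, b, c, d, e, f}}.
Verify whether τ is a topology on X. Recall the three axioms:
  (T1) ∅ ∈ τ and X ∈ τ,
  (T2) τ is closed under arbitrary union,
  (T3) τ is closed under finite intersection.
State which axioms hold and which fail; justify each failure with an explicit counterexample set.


τ IS a topology on X.

Axiom (T1): ∅ ∈ τ? Yes; X ∈ τ? Yes.
Axiom (T2/T3): check pairwise unions and intersections of members of τ.
All pairwise intersections and unions checked — each lies in τ. Therefore τ satisfies (T1), (T2), (T3): it IS a topology on X.


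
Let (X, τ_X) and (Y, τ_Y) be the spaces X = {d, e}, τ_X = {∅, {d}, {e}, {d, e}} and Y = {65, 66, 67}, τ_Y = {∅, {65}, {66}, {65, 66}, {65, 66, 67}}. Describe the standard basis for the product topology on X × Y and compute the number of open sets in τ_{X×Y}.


Basis B = {∅ × ∅, {d} × {65}, {d} × {66}, {e} × {65}, {e} × {66}, {d} × {65, 66}, {d, e} × {65}, {d, e} × {66}, {e} × {65, 66}, {d} × {65, 66, 67}, {e} × {65, 66, 67}, {d, e} × {65, 66}, {d, e} × {65, 66, 67}}; |τ_{X×Y}| = 25.

Enumerate products U × V with U ∈ τ_X, V ∈ τ_Y (deduplicated):
  ∅ × ∅ = {} (∅)
  {d} × {65} = {(d,65)}
  {d} × {66} = {(d,66)}
  {e} × {65} = {(e,65)}
  {e} × {66} = {(e,66)}
  {d} × {65, 66} = {(d,65), (d,66)}
  {d, e} × {65} = {(d,65), (e,65)}
  {d, e} × {66} = {(d,66), (e,66)}
  {e} × {65, 66} = {(e,65), (e,66)}
  {d} × {65, 66, 67} = {(d,65), (d,66), (d,67)}
  {e} × {65, 66, 67} = {(e,65), (e,66), (e,67)}
  {d, e} × {65, 66} = {(d,65), (d,66), (e,65), (e,66)}
  {d, e} × {65, 66, 67} = {(d,65), (d,66), (d,67), (e,65), (e,66), (e,67)}
These 13 distinct sets form the basis B.
Close under arbitrary unions to get τ_{X×Y}; counting gives |τ_{X×Y}| = 25.


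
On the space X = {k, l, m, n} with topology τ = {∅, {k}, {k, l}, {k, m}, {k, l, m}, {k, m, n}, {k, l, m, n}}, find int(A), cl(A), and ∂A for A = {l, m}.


int(A) = ∅, cl(A) = {l, m, n}, ∂A = {l, m, n}.

Closed sets in (X, τ) are complements of opens:
  closed(X, τ) = {∅, {l}, {n}, {l, n}, {m, n}, {l, m, n}, {k, l, m, n}}.
int(A) = ⋃ {U ∈ τ : U ⊆ A}. Opens contained in A: ∅.
Taking the union of these: int(A) = ∅.
cl(A) = ⋂ {C closed : A ⊆ C}. Closed sets containing A: {l, m, n}, {k, l, m, n}.
Intersecting these: cl(A) = {l, m, n}.
∂A = cl(A) ∖ int(A) = {l, m, n} ∖ ∅ = {l, m, n}.


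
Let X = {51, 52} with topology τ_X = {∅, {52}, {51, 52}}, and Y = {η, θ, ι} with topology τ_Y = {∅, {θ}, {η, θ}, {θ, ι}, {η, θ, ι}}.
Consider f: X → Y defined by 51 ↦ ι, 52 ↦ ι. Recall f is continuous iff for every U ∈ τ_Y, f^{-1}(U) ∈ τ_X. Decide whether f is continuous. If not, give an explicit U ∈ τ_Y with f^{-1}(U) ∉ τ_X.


f IS continuous.

Compute f^{-1}(U) for each U ∈ τ_Y:
  U = ∅: f^{-1}(U) = ∅ ∈ τ_X ✓.
  U = {θ}: f^{-1}(U) = ∅ ∈ τ_X ✓.
  U = {η, θ}: f^{-1}(U) = ∅ ∈ τ_X ✓.
  U = {θ, ι}: f^{-1}(U) = {51, 52} ∈ τ_X ✓.
  U = {η, θ, ι}: f^{-1}(U) = {51, 52} ∈ τ_X ✓.
Every preimage lies in τ_X, so f IS continuous.


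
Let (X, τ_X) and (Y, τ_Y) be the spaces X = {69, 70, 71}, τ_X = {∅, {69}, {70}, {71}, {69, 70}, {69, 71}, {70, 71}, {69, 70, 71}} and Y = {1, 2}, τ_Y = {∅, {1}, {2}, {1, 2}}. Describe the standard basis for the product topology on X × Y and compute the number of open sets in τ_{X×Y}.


Basis B = {∅ × ∅, {69} × {1}, {69} × {2}, {70} × {1}, {70} × {2}, {71} × {1}, {71} × {2}, {69} × {1, 2}, {69, 70} × {1}, {69, 71} × {1}, {69, 70} × {2}, {69, 71} × {2}, {70} × {1, 2}, {70, 71} × {1}, {70, 71} × {2}, {71} × {1, 2}, {69, 70, 71} × {1}, {69, 70, 71} × {2}, {69, 70} × {1, 2}, {69, 71} × {1, 2}, {70, 71} × {1, 2}, {69, 70, 71} × {1, 2}}; |τ_{X×Y}| = 64.

Enumerate products U × V with U ∈ τ_X, V ∈ τ_Y (deduplicated):
  ∅ × ∅ = {} (∅)
  {69} × {1} = {(69,1)}
  {69} × {2} = {(69,2)}
  {70} × {1} = {(70,1)}
  {70} × {2} = {(70,2)}
  {71} × {1} = {(71,1)}
  {71} × {2} = {(71,2)}
  {69} × {1, 2} = {(69,1), (69,2)}
  {69, 70} × {1} = {(69,1), (70,1)}
  {69, 71} × {1} = {(69,1), (71,1)}
  {69, 70} × {2} = {(69,2), (70,2)}
  {69, 71} × {2} = {(69,2), (71,2)}
  {70} × {1, 2} = {(70,1), (70,2)}
  {70, 71} × {1} = {(70,1), (71,1)}
  {70, 71} × {2} = {(70,2), (71,2)}
  {71} × {1, 2} = {(71,1), (71,2)}
  {69, 70, 71} × {1} = {(69,1), (70,1), (71,1)}
  {69, 70, 71} × {2} = {(69,2), (70,2), (71,2)}
  {69, 70} × {1, 2} = {(69,1), (69,2), (70,1), (70,2)}
  {69, 71} × {1, 2} = {(69,1), (69,2), (71,1), (71,2)}
  {70, 71} × {1, 2} = {(70,1), (70,2), (71,1), (71,2)}
  {69, 70, 71} × {1, 2} = {(69,1), (69,2), (70,1), (70,2), (71,1), (71,2)}
These 22 distinct sets form the basis B.
Close under arbitrary unions to get τ_{X×Y}; counting gives |τ_{X×Y}| = 64.


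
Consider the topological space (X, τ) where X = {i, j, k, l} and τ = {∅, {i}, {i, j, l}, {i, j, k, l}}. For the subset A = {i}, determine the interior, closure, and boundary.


int(A) = {i}, cl(A) = {i, j, k, l}, ∂A = {j, k, l}.

Closed sets in (X, τ) are complements of opens:
  closed(X, τ) = {∅, {k}, {j, k, l}, {i, j, k, l}}.
int(A) = ⋃ {U ∈ τ : U ⊆ A}. Opens contained in A: ∅, {i}.
Taking the union of these: int(A) = {i}.
cl(A) = ⋂ {C closed : A ⊆ C}. Closed sets containing A: {i, j, k, l}.
Intersecting these: cl(A) = {i, j, k, l}.
∂A = cl(A) ∖ int(A) = {i, j, k, l} ∖ {i} = {j, k, l}.


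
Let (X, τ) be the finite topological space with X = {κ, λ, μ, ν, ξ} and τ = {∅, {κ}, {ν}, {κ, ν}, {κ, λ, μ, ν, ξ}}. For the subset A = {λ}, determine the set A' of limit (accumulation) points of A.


A' = {μ, ξ}

For each x ∈ X, list the open sets U ∈ τ with x ∈ U, then check whether U ∩ (A ∖ {x}) ≠ ∅ for every such U.
  x = κ: open {κ} ∋ x has {κ} ∩ (A ∖ {κ}) = ∅, so x is NOT a limit point.
  x = λ: open {κ, λ, μ, ν, ξ} ∋ x has {κ, λ, μ, ν, ξ} ∩ (A ∖ {λ}) = ∅, so x is NOT a limit point.
  x = μ: opens ∋ x are {κ, λ, μ, ν, ξ}; each meets A ∖ {μ}, so x IS a limit point.
  x = ν: open {ν} ∋ x has {ν} ∩ (A ∖ {ν}) = ∅, so x is NOT a limit point.
  x = ξ: opens ∋ x are {κ, λ, μ, ν, ξ}; each meets A ∖ {ξ}, so x IS a limit point.
Collecting: A' = {μ, ξ}.


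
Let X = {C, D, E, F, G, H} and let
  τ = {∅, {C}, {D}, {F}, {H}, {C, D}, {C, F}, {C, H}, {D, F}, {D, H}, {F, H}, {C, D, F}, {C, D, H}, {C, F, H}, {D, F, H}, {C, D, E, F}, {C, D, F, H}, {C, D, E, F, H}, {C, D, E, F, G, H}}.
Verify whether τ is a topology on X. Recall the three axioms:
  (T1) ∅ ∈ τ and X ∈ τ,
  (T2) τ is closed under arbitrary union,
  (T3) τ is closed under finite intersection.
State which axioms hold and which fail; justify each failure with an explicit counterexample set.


τ IS a topology on X.

Axiom (T1): ∅ ∈ τ? Yes; X ∈ τ? Yes.
Axiom (T2/T3): check pairwise unions and intersections of members of τ.
All pairwise intersections and unions checked — each lies in τ. Therefore τ satisfies (T1), (T2), (T3): it IS a topology on X.


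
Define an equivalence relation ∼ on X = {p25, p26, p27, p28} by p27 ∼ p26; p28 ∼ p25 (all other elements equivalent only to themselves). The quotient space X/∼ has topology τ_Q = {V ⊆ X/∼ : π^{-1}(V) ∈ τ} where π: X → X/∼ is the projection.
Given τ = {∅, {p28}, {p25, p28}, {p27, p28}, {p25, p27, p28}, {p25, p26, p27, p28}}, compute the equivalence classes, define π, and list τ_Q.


X/∼ = {[p25=p28], [p26=p27]}; |τ_Q| = 3.

Equivalence classes: [p25=p28], [p26=p27].
Quotient map π: X → X/∼ sends p25 ↦ [p25=p28], p26 ↦ [p26=p27], p27 ↦ [p26=p27], p28 ↦ [p25=p28].
For each subset V ⊆ X/∼, compute π^{-1}(V) ⊆ X and check whether π^{-1}(V) ∈ τ. V is open in τ_Q iff π^{-1}(V) ∈ τ.
  V = {}: π^{-1}(V) = ∅ ∈ τ ✓.
  V = {[p25=p28]}: π^{-1}(V) = {p25, p28} ∈ τ ✓.
  V = {[p26=p27]}: π^{-1}(V) = {p26, p27} ∉ τ ✗.
  V = {[p25=p28], [p26=p27]}: π^{-1}(V) = {p25, p26, p27, p28} ∈ τ ✓.
Open sets in the quotient: τ_Q = {{}, {[p25=p28]}, {[p25=p28], [p26=p27]}} (3 elements).


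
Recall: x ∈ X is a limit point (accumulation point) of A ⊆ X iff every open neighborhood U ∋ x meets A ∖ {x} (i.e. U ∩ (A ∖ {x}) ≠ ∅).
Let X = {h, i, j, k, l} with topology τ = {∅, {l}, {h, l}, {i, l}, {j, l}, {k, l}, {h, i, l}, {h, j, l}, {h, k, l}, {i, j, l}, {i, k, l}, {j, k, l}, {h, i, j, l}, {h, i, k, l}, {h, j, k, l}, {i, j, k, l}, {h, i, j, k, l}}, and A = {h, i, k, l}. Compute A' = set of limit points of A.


A' = {h, i, j, k}

For each x ∈ X, list the open sets U ∈ τ with x ∈ U, then check whether U ∩ (A ∖ {x}) ≠ ∅ for every such U.
  x = h: opens ∋ x are {h, l}, {h, i, l}, {h, j, l}, {h, k, l}, {h, i, j, l}, {h, i, k, l}, {h, j, k, l}, {h, i, j, k, l}; each meets A ∖ {h}, so x IS a limit point.
  x = i: opens ∋ x are {i, l}, {h, i, l}, {i, j, l}, {i, k, l}, {h, i, j, l}, {h, i, k, l}, {i, j, k, l}, {h, i, j, k, l}; each meets A ∖ {i}, so x IS a limit point.
  x = j: opens ∋ x are {j, l}, {h, j, l}, {i, j, l}, {j, k, l}, {h, i, j, l}, {h, j, k, l}, {i, j, k, l}, {h, i, j, k, l}; each meets A ∖ {j}, so x IS a limit point.
  x = k: opens ∋ x are {k, l}, {h, k, l}, {i, k, l}, {j, k, l}, {h, i, k, l}, {h, j, k, l}, {i, j, k, l}, {h, i, j, k, l}; each meets A ∖ {k}, so x IS a limit point.
  x = l: open {l} ∋ x has {l} ∩ (A ∖ {l}) = ∅, so x is NOT a limit point.
Collecting: A' = {h, i, j, k}.


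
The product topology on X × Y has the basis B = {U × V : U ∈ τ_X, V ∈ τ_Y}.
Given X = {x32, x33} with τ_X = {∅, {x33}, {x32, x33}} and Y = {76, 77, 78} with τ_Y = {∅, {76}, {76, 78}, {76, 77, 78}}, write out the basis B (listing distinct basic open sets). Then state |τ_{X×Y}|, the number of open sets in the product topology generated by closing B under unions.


Basis B = {∅ × ∅, {x33} × {76}, {x32, x33} × {76}, {x33} × {76, 78}, {x33} × {76, 77, 78}, {x32, x33} × {76, 78}, {x32, x33} × {76, 77, 78}}; |τ_{X×Y}| = 10.

Enumerate products U × V with U ∈ τ_X, V ∈ τ_Y (deduplicated):
  ∅ × ∅ = {} (∅)
  {x33} × {76} = {(x33,76)}
  {x32, x33} × {76} = {(x32,76), (x33,76)}
  {x33} × {76, 78} = {(x33,76), (x33,78)}
  {x33} × {76, 77, 78} = {(x33,76), (x33,77), (x33,78)}
  {x32, x33} × {76, 78} = {(x32,76), (x32,78), (x33,76), (x33,78)}
  {x32, x33} × {76, 77, 78} = {(x32,76), (x32,77), (x32,78), (x33,76), (x33,77), (x33,78)}
These 7 distinct sets form the basis B.
Close under arbitrary unions to get τ_{X×Y}; counting gives |τ_{X×Y}| = 10.


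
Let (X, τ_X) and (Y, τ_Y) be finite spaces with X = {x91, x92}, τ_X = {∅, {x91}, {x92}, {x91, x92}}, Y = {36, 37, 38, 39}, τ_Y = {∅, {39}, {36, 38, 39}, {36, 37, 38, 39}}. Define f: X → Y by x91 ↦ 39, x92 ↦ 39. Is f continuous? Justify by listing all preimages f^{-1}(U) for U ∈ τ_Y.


f IS continuous.

Compute f^{-1}(U) for each U ∈ τ_Y:
  U = ∅: f^{-1}(U) = ∅ ∈ τ_X ✓.
  U = {39}: f^{-1}(U) = {x91, x92} ∈ τ_X ✓.
  U = {36, 38, 39}: f^{-1}(U) = {x91, x92} ∈ τ_X ✓.
  U = {36, 37, 38, 39}: f^{-1}(U) = {x91, x92} ∈ τ_X ✓.
Every preimage lies in τ_X, so f IS continuous.


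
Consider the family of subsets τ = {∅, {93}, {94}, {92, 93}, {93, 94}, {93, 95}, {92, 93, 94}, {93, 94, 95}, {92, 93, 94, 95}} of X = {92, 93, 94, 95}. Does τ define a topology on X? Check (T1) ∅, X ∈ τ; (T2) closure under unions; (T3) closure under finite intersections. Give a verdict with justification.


τ is NOT a topology on X.

Axiom (T1): ∅ ∈ τ? Yes; X ∈ τ? Yes.
Axiom (T2/T3): check pairwise unions and intersections of members of τ.
Counterexample for (T2): {92, 93} ∪ {93, 95} = {92, 93, 95} ∉ τ. Therefore τ is NOT a topology.


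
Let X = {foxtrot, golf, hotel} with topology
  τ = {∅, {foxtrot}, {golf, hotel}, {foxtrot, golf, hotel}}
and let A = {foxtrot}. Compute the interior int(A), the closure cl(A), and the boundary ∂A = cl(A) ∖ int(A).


int(A) = {foxtrot}, cl(A) = {foxtrot}, ∂A = ∅.

Closed sets in (X, τ) are complements of opens:
  closed(X, τ) = {∅, {foxtrot}, {golf, hotel}, {foxtrot, golf, hotel}}.
int(A) = ⋃ {U ∈ τ : U ⊆ A}. Opens contained in A: ∅, {foxtrot}.
Taking the union of these: int(A) = {foxtrot}.
cl(A) = ⋂ {C closed : A ⊆ C}. Closed sets containing A: {foxtrot}, {foxtrot, golf, hotel}.
Intersecting these: cl(A) = {foxtrot}.
∂A = cl(A) ∖ int(A) = {foxtrot} ∖ {foxtrot} = ∅.


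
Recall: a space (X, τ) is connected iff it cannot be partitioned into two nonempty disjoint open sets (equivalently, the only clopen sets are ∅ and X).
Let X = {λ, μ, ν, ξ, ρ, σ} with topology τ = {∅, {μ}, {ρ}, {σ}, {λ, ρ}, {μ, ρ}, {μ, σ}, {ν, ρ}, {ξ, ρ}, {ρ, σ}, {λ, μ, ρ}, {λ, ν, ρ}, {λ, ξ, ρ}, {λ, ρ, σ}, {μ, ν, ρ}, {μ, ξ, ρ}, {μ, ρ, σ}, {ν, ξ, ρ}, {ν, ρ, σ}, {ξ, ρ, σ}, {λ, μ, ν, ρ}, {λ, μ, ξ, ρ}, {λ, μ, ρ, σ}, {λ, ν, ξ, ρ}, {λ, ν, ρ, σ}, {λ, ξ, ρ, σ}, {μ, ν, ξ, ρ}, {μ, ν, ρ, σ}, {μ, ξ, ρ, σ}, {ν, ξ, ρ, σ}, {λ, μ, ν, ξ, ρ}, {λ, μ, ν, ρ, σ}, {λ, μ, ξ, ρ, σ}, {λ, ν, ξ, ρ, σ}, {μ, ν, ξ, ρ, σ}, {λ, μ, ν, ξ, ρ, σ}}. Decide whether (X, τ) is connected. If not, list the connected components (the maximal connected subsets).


(X, τ) is disconnected; components = [{μ}, {σ}, {λ, ν, ξ, ρ}].

Find clopen sets (U ∈ τ with X ∖ U ∈ τ):
  U = ∅, X ∖ U = {λ, μ, ν, ξ, ρ, σ} — both open, so U is clopen.
  U = {μ}, X ∖ U = {λ, ν, ξ, ρ, σ} — both open, so U is clopen.
  U = {σ}, X ∖ U = {λ, μ, ν, ξ, ρ} — both open, so U is clopen.
  U = {μ, σ}, X ∖ U = {λ, ν, ξ, ρ} — both open, so U is clopen.
  U = {λ, ν, ξ, ρ}, X ∖ U = {μ, σ} — both open, so U is clopen.
  U = {λ, μ, ν, ξ, ρ}, X ∖ U = {σ} — both open, so U is clopen.
  U = {λ, ν, ξ, ρ, σ}, X ∖ U = {μ} — both open, so U is clopen.
  U = {λ, μ, ν, ξ, ρ, σ}, X ∖ U = ∅ — both open, so U is clopen.
Nontrivial clopen(s) exist: e.g. {μ}. So (X, τ) is disconnected.
Compute connected components by grouping points that agree on all clopens:
  component: {μ}
  component: {σ}
  component: {λ, ν, ξ, ρ}


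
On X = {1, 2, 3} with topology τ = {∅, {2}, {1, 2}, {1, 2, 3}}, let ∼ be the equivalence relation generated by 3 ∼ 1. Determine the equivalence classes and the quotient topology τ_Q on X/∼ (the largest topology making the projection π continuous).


X/∼ = {[1=3], [2]}; |τ_Q| = 3.

Equivalence classes: [1=3], [2].
Quotient map π: X → X/∼ sends 1 ↦ [1=3], 2 ↦ [2], 3 ↦ [1=3].
For each subset V ⊆ X/∼, compute π^{-1}(V) ⊆ X and check whether π^{-1}(V) ∈ τ. V is open in τ_Q iff π^{-1}(V) ∈ τ.
  V = {}: π^{-1}(V) = ∅ ∈ τ ✓.
  V = {[1=3]}: π^{-1}(V) = {1, 3} ∉ τ ✗.
  V = {[2]}: π^{-1}(V) = {2} ∈ τ ✓.
  V = {[1=3], [2]}: π^{-1}(V) = {1, 2, 3} ∈ τ ✓.
Open sets in the quotient: τ_Q = {{}, {[2]}, {[1=3], [2]}} (3 elements).


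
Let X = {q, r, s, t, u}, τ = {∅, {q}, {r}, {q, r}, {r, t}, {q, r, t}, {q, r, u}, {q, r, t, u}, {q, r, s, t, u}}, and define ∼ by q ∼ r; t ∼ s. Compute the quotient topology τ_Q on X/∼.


X/∼ = {[q=r], [s=t], [u]}; |τ_Q| = 4.

Equivalence classes: [q=r], [s=t], [u].
Quotient map π: X → X/∼ sends q ↦ [q=r], r ↦ [q=r], s ↦ [s=t], t ↦ [s=t], u ↦ [u].
For each subset V ⊆ X/∼, compute π^{-1}(V) ⊆ X and check whether π^{-1}(V) ∈ τ. V is open in τ_Q iff π^{-1}(V) ∈ τ.
  V = {}: π^{-1}(V) = ∅ ∈ τ ✓.
  V = {[q=r]}: π^{-1}(V) = {q, r} ∈ τ ✓.
  V = {[s=t]}: π^{-1}(V) = {s, t} ∉ τ ✗.
  V = {[q=r], [s=t]}: π^{-1}(V) = {q, r, s, t} ∉ τ ✗.
  V = {[u]}: π^{-1}(V) = {u} ∉ τ ✗.
  V = {[q=r], [u]}: π^{-1}(V) = {q, r, u} ∈ τ ✓.
  V = {[s=t], [u]}: π^{-1}(V) = {s, t, u} ∉ τ ✗.
  V = {[q=r], [s=t], [u]}: π^{-1}(V) = {q, r, s, t, u} ∈ τ ✓.
Open sets in the quotient: τ_Q = {{}, {[q=r]}, {[q=r], [u]}, {[q=r], [s=t], [u]}} (4 elements).


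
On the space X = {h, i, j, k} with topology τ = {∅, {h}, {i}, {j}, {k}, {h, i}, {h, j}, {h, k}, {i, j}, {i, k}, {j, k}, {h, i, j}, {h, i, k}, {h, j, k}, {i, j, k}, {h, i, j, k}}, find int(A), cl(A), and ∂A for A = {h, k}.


int(A) = {h, k}, cl(A) = {h, k}, ∂A = ∅.

Closed sets in (X, τ) are complements of opens:
  closed(X, τ) = {∅, {h}, {i}, {j}, {k}, {h, i}, {h, j}, {h, k}, {i, j}, {i, k}, {j, k}, {h, i, j}, {h, i, k}, {h, j, k}, {i, j, k}, {h, i, j, k}}.
int(A) = ⋃ {U ∈ τ : U ⊆ A}. Opens contained in A: ∅, {h}, {k}, {h, k}.
Taking the union of these: int(A) = {h, k}.
cl(A) = ⋂ {C closed : A ⊆ C}. Closed sets containing A: {h, k}, {h, i, k}, {h, j, k}, {h, i, j, k}.
Intersecting these: cl(A) = {h, k}.
∂A = cl(A) ∖ int(A) = {h, k} ∖ {h, k} = ∅.


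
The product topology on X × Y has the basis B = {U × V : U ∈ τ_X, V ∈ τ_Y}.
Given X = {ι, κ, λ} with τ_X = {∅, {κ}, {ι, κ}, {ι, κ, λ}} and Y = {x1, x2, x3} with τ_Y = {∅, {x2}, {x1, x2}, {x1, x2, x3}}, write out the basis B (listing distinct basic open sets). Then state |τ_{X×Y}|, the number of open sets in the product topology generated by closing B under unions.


Basis B = {∅ × ∅, {κ} × {x2}, {ι, κ} × {x2}, {κ} × {x1, x2}, {ι, κ, λ} × {x2}, {κ} × {x1, x2, x3}, {ι, κ} × {x1, x2}, {ι, κ} × {x1, x2, x3}, {ι, κ, λ} × {x1, x2}, {ι, κ, λ} × {x1, x2, x3}}; |τ_{X×Y}| = 20.

Enumerate products U × V with U ∈ τ_X, V ∈ τ_Y (deduplicated):
  ∅ × ∅ = {} (∅)
  {κ} × {x2} = {(κ,x2)}
  {ι, κ} × {x2} = {(ι,x2), (κ,x2)}
  {κ} × {x1, x2} = {(κ,x1), (κ,x2)}
  {ι, κ, λ} × {x2} = {(ι,x2), (κ,x2), (λ,x2)}
  {κ} × {x1, x2, x3} = {(κ,x1), (κ,x2), (κ,x3)}
  {ι, κ} × {x1, x2} = {(ι,x1), (ι,x2), (κ,x1), (κ,x2)}
  {ι, κ} × {x1, x2, x3} = {(ι,x1), (ι,x2), (ι,x3), (κ,x1), (κ,x2), (κ,x3)}
  {ι, κ, λ} × {x1, x2} = {(ι,x1), (ι,x2), (κ,x1), (κ,x2), (λ,x1), (λ,x2)}
  {ι, κ, λ} × {x1, x2, x3} = {(ι,x1), (ι,x2), (ι,x3), (κ,x1), (κ,x2), (κ,x3), (λ,x1), (λ,x2), (λ,x3)}
These 10 distinct sets form the basis B.
Close under arbitrary unions to get τ_{X×Y}; counting gives |τ_{X×Y}| = 20.


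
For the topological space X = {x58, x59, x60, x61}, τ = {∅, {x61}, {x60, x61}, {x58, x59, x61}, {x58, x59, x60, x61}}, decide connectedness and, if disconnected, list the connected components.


(X, τ) is connected.

Find clopen sets (U ∈ τ with X ∖ U ∈ τ):
  U = ∅, X ∖ U = {x58, x59, x60, x61} — both open, so U is clopen.
  U = {x58, x59, x60, x61}, X ∖ U = ∅ — both open, so U is clopen.
Only trivial clopens (∅ and X) exist, so (X, τ) is connected.
Compute connected components by grouping points that agree on all clopens:
  component: {x58, x59, x60, x61}


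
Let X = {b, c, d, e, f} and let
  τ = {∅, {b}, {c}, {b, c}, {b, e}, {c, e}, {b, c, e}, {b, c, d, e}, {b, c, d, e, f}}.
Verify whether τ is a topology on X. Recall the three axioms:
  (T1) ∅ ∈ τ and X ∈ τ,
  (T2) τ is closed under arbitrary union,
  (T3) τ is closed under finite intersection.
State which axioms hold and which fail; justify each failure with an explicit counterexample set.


τ is NOT a topology on X.

Axiom (T1): ∅ ∈ τ? Yes; X ∈ τ? Yes.
Axiom (T2/T3): check pairwise unions and intersections of members of τ.
Counterexample for (T3): {b, e} ∩ {c, e} = {e} ∉ τ. Therefore τ is NOT a topology.


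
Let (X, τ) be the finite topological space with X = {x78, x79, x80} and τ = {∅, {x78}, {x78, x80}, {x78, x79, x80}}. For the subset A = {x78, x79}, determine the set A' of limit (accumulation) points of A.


A' = {x79, x80}

For each x ∈ X, list the open sets U ∈ τ with x ∈ U, then check whether U ∩ (A ∖ {x}) ≠ ∅ for every such U.
  x = x78: open {x78} ∋ x has {x78} ∩ (A ∖ {x78}) = ∅, so x is NOT a limit point.
  x = x79: opens ∋ x are {x78, x79, x80}; each meets A ∖ {x79}, so x IS a limit point.
  x = x80: opens ∋ x are {x78, x80}, {x78, x79, x80}; each meets A ∖ {x80}, so x IS a limit point.
Collecting: A' = {x79, x80}.


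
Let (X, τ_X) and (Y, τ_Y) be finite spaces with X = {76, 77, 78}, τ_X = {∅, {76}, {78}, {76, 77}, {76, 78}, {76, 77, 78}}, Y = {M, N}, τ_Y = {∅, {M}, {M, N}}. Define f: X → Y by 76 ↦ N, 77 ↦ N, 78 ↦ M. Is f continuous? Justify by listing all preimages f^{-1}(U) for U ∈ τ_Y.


f IS continuous.

Compute f^{-1}(U) for each U ∈ τ_Y:
  U = ∅: f^{-1}(U) = ∅ ∈ τ_X ✓.
  U = {M}: f^{-1}(U) = {78} ∈ τ_X ✓.
  U = {M, N}: f^{-1}(U) = {76, 77, 78} ∈ τ_X ✓.
Every preimage lies in τ_X, so f IS continuous.


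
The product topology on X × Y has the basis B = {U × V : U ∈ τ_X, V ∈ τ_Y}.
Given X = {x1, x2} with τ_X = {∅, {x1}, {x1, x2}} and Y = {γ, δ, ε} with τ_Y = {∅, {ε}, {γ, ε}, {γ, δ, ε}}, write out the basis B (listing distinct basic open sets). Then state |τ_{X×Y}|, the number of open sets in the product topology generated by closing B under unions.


Basis B = {∅ × ∅, {x1} × {ε}, {x1} × {γ, ε}, {x1, x2} × {ε}, {x1} × {γ, δ, ε}, {x1, x2} × {γ, ε}, {x1, x2} × {γ, δ, ε}}; |τ_{X×Y}| = 10.

Enumerate products U × V with U ∈ τ_X, V ∈ τ_Y (deduplicated):
  ∅ × ∅ = {} (∅)
  {x1} × {ε} = {(x1,ε)}
  {x1} × {γ, ε} = {(x1,γ), (x1,ε)}
  {x1, x2} × {ε} = {(x1,ε), (x2,ε)}
  {x1} × {γ, δ, ε} = {(x1,γ), (x1,δ), (x1,ε)}
  {x1, x2} × {γ, ε} = {(x1,γ), (x1,ε), (x2,γ), (x2,ε)}
  {x1, x2} × {γ, δ, ε} = {(x1,γ), (x1,δ), (x1,ε), (x2,γ), (x2,δ), (x2,ε)}
These 7 distinct sets form the basis B.
Close under arbitrary unions to get τ_{X×Y}; counting gives |τ_{X×Y}| = 10.
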